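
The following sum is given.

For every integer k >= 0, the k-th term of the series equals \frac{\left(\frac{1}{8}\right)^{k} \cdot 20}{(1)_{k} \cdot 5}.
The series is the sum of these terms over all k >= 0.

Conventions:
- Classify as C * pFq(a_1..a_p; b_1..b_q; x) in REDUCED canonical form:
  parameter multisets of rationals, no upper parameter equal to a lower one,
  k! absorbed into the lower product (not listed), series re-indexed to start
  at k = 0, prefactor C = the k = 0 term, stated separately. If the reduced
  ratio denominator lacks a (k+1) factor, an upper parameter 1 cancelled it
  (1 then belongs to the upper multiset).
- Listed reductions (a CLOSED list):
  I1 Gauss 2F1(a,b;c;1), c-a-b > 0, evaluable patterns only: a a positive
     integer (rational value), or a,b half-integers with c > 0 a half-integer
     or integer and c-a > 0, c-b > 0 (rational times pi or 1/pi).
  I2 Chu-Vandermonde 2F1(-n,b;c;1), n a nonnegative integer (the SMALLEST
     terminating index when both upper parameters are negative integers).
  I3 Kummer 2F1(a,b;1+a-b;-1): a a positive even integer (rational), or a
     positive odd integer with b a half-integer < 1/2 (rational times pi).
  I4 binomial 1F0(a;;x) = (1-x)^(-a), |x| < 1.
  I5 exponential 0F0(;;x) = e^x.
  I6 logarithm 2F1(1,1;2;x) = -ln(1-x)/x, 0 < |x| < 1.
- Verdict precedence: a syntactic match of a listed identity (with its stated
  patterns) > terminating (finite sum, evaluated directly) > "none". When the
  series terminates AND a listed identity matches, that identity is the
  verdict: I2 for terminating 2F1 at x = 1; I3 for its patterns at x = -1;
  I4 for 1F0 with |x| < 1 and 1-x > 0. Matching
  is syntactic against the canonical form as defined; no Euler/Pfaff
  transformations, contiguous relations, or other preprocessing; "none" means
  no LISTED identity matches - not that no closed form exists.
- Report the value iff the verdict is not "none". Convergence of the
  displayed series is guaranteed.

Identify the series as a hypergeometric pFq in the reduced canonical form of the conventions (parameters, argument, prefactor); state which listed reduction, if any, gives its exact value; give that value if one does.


The tell: x = \frac{1}{8} and the constant factors (C = 4) combine into one prefactor.
Ratio: r(k) = \frac{1}{8} * 1 / [(k+1)] - poly over poly, x = \frac{1}{8} from leading terms; C = 4 at k = 0.

The series (x = \frac{1}{8}) is 0F0: upper {-}, lower {-}, prefactor 4. Verdict: exponential (I5) matches (the 0F0 exponential series at x = \frac{1}{8}). Value: 4 \cdot e^{\frac{1}{8}}.


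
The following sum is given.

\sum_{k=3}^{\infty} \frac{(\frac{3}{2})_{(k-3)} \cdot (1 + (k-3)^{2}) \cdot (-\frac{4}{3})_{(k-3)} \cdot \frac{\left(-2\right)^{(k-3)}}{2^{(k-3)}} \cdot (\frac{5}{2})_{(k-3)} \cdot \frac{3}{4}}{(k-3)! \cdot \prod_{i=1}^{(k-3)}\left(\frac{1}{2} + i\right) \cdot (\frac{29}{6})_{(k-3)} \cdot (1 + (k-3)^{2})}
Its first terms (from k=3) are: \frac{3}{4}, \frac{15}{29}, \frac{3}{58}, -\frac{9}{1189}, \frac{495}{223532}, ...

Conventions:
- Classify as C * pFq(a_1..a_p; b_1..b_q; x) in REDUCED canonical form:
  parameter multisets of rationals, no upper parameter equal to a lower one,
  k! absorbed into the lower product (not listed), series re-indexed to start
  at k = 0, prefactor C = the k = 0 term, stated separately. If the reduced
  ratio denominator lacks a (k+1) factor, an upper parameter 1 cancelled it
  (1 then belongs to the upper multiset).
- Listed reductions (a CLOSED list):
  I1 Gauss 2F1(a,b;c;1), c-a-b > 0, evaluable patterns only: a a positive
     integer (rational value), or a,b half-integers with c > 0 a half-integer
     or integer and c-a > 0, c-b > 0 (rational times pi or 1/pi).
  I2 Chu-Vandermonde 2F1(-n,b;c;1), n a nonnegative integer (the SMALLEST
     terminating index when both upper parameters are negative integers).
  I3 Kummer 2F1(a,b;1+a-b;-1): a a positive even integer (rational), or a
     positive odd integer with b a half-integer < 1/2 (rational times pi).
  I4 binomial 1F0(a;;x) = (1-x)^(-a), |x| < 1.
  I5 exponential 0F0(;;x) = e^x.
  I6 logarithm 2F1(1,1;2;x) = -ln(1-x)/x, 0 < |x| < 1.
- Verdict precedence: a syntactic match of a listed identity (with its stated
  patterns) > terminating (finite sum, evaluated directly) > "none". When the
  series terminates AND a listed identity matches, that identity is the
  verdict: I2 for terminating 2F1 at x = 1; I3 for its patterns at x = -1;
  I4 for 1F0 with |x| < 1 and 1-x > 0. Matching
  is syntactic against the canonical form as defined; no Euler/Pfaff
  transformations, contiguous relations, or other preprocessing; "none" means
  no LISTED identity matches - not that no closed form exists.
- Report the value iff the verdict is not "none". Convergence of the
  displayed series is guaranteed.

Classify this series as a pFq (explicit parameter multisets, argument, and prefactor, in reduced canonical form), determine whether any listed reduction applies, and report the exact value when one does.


With C = \frac{3}{4}: the canonical form is 2F1(-\frac{4}{3}, \frac{5}{2}; \frac{29}{6}; -1). Verdict: none (x = -1): each listed identity misses the multisets {-\frac{4}{3}, \frac{5}{2}} ; {\frac{29}{6}}.

Key step: t_0 being \frac{3}{4}, the lower running product (C = 3/4, x = -1) is a rising factorial.
Adjacent-term ratio: r(k) = -1 * (k-\frac{4}{3}) (k+\frac{5}{2}) / [(k+\frac{29}{6}) (k+1)] ; factor over Q: parameters, x = -1, and C = \frac{3}{4}.


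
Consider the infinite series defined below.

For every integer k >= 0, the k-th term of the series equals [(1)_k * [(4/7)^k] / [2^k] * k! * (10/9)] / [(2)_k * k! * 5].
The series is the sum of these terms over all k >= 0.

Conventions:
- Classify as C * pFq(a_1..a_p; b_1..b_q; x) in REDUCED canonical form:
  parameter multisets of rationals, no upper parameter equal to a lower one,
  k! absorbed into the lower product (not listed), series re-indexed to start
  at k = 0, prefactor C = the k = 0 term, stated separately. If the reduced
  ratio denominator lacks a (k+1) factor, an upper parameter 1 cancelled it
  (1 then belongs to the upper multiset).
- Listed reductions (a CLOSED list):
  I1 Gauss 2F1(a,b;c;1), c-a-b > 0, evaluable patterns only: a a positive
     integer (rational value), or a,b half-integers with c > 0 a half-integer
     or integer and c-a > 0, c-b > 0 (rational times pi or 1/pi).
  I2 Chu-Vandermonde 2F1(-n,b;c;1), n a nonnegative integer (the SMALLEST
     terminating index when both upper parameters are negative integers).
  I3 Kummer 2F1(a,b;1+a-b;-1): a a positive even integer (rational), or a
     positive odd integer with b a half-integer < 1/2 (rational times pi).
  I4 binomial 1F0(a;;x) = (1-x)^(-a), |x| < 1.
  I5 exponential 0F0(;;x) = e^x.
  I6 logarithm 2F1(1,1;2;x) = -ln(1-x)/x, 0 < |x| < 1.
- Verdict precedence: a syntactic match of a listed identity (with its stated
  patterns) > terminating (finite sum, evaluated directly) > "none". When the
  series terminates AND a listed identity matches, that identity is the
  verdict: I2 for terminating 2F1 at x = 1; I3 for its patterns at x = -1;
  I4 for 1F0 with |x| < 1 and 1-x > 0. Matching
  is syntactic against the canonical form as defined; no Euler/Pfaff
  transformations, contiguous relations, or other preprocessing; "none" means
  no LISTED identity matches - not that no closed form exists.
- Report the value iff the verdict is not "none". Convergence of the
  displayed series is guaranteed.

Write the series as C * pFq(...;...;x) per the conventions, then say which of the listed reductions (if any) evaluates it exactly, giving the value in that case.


With C = 2/9: the canonical form is 2F1(1, 1; 2; 2/7). Verdict: this is the logarithmic series (I6) (the logarithm: parameters (1,1;2), x = 2/7). Value: (-7/9) * ln(5/7).

Structural cue: with t_0 = 2/9, the two k-th powers (C = 2/9, x = 2/7) combine into one argument.
Ratio: r(k) = (2/7) * (k+1) (k+1) / [(k+2) (k+1)] ; factor over Q: parameters, x = (2/7), and C = 2/9.


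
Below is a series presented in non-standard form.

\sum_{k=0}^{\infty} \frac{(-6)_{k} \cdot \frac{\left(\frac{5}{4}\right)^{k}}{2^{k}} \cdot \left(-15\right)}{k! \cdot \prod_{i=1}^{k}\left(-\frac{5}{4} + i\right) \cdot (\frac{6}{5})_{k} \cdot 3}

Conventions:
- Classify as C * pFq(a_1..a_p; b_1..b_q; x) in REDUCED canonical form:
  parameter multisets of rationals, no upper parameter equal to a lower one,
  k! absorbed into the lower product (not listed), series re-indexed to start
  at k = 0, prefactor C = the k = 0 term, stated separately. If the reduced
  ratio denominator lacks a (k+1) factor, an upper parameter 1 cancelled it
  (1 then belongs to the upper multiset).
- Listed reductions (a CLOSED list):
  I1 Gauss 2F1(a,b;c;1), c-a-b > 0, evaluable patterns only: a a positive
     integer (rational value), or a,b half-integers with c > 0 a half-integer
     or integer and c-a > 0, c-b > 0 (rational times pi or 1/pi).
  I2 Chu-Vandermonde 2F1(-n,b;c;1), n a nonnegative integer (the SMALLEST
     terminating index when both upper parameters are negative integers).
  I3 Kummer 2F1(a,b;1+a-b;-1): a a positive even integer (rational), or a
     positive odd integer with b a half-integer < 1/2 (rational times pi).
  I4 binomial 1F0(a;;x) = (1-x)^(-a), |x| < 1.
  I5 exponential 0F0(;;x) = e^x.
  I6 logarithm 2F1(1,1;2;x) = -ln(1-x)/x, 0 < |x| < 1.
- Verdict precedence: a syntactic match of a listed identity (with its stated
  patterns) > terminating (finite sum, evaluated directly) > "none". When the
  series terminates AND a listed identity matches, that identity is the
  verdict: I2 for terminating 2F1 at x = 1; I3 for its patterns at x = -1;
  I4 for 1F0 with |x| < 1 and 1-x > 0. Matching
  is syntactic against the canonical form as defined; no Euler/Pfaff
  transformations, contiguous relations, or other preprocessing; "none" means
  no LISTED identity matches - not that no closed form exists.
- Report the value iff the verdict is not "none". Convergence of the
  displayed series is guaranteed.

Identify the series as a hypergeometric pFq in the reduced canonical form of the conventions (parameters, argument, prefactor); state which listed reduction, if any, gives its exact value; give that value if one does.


First insight: t_0 = -5 here, and the two k-th powers (prefactor -5) combine into one argument.
Step ratio: r(k) = \frac{5}{8} * (k-6) / [(k-\frac{1}{4}) (k+\frac{6}{5}) (k+1)] - rational; roots negated = parameters, x = \frac{5}{8}, C = -5.

Prefactor -5, argument \frac{5}{8}: 1F2 with upper {-6} over lower {-\frac{1}{4}, \frac{6}{5}}. Verdict: terminating - no listed pattern fits, but -6 in the upper list cuts the series at k = 6; direct evaluation. Sum: -\frac{252574575804515}{15062083964928}.


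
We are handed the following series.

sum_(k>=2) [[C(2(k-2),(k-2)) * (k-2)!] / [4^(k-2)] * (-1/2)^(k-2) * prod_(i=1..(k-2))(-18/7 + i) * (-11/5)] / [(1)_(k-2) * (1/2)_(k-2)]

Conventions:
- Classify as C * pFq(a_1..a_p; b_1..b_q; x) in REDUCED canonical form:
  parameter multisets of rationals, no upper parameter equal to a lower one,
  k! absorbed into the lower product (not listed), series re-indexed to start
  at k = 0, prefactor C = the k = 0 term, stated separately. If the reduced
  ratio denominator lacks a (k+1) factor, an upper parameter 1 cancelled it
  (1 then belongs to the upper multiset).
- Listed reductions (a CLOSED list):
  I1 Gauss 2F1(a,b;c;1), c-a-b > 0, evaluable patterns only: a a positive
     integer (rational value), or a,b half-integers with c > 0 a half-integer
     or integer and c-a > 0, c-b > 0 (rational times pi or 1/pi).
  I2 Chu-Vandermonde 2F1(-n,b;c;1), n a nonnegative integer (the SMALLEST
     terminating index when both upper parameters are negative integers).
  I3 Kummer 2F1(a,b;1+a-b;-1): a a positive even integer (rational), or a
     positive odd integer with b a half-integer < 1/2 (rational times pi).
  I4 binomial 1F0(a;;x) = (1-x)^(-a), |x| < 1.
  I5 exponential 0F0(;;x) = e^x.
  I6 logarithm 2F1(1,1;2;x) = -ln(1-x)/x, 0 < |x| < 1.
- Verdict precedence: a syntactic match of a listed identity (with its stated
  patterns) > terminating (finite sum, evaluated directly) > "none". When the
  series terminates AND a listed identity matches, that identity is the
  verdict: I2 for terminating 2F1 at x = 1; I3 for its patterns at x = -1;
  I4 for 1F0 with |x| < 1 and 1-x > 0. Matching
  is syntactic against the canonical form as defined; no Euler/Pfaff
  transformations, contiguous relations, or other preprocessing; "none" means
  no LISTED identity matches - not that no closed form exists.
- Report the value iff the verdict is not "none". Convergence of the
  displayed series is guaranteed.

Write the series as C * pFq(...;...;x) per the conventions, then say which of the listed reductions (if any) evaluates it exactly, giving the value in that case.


Canonical form: C = -11/5 times 1F0 with upper {-11/7}, lower {-}, x = -1/2. Verdict: the I4 binomial reduction applies (the 1F0 binomial series: exponent 11/7, x = -1/2). Its exact value is (-11/5) * (3/2)^(11/7).

First insight: t_0 being -11/5, (1)_k (C = -11/5, x = -1/2) is k! itself.
Consecutive-term ratio: r(k) = (-1/2) * (k-11/7) / [(k+1)] - rational in k, leading ratio (-1/2); with t_0 = -11/5, classification follows.


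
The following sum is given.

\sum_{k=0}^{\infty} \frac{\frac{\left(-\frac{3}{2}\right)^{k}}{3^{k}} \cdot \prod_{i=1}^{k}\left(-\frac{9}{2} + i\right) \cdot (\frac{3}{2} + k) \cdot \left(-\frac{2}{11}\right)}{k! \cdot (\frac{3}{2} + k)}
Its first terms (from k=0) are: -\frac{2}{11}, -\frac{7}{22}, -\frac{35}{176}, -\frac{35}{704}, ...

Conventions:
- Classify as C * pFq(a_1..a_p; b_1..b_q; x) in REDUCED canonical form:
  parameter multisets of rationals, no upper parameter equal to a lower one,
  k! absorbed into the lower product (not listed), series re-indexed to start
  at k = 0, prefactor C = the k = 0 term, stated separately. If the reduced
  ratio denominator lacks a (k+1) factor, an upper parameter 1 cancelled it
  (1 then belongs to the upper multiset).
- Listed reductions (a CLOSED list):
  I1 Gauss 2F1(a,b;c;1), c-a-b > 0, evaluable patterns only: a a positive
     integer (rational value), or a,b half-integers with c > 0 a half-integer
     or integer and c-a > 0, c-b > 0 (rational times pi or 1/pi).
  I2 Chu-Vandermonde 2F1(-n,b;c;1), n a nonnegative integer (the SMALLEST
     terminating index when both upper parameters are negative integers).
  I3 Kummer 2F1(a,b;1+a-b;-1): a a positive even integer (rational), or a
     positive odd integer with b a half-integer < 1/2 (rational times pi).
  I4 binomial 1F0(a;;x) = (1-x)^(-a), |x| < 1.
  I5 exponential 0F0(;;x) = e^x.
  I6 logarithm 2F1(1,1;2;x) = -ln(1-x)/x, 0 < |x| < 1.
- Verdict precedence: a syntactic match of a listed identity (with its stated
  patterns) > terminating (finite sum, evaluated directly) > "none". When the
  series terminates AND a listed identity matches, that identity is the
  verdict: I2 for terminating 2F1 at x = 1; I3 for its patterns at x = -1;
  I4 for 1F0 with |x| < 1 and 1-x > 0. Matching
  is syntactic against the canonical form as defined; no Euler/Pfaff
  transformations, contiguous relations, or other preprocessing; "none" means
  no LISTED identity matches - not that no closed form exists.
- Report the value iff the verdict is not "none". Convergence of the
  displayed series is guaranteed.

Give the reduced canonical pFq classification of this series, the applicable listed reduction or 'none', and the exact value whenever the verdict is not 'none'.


Prefactor -\frac{2}{11}, argument -\frac{1}{2}: 1F0 with upper {-\frac{7}{2}} over lower {-}. Verdict: the I4 binomial reduction fires (the 1F0 binomial series: exponent 7/2, x = -\frac{1}{2}). Exact value: \left(-\frac{2}{11}\right) \cdot \left(\frac{3}{2}\right)^{\frac{7}{2}}.

Structural cue: x = -\frac{1}{2} and the running product (prefactor -2/11) telescopes to a rising factorial.
Adjacent-term ratio: r(k) = -\frac{1}{2} * (k-\frac{7}{2}) / [(k+1)] - rational; roots negated = parameters, x = -\frac{1}{2}, C = -\frac{2}{11}.


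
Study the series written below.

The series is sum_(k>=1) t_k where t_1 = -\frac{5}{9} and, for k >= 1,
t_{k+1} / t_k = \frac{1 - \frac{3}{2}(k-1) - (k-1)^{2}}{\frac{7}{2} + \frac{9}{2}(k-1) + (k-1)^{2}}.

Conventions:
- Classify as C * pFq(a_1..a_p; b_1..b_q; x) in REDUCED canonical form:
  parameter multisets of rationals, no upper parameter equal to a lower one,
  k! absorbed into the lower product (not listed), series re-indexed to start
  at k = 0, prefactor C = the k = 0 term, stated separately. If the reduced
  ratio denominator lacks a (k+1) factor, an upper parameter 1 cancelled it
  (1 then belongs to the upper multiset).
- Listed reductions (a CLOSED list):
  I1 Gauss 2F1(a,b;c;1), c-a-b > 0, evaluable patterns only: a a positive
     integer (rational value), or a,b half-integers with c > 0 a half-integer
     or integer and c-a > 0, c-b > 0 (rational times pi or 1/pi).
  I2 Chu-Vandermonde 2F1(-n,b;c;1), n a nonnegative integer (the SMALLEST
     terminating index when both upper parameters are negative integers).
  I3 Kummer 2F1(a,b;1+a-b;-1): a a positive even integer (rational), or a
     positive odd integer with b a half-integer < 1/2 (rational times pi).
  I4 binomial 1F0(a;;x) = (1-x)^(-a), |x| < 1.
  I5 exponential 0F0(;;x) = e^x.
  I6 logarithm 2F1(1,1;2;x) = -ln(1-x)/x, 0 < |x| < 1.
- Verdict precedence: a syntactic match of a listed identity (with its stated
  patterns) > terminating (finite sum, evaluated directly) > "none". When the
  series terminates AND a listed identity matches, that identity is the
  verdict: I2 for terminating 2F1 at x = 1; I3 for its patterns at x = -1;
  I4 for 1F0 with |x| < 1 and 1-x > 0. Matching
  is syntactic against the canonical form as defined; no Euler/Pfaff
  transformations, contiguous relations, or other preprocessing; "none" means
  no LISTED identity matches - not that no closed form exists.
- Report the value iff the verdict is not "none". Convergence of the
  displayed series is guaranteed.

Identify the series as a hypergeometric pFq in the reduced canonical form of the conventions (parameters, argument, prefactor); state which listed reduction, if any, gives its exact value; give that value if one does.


x = -1 here; the reduced form reads 2F1, upper {-\frac{1}{2}, 2}, lower {\frac{7}{2}}, C = -\frac{5}{9}. Verdict at x = -1: Kummer's theorem (I3) matches (x = -1; c = \frac{7}{2} equals 1+a-b for upper {-\frac{1}{2}, 2}: listed pattern). Value: -\frac{25}{36}.

Structural cue: t_0 being -\frac{5}{9}, the expanded ratio factors over Q; C = -5/9, x = -1, roots give parameters.
Adjacent-term ratio: r(k) = -1 * (k-\frac{1}{2}) (k+2) / [(k+\frac{7}{2}) (k+1)] ; factor over Q: parameters, x = -1, and C = -\frac{5}{9}.


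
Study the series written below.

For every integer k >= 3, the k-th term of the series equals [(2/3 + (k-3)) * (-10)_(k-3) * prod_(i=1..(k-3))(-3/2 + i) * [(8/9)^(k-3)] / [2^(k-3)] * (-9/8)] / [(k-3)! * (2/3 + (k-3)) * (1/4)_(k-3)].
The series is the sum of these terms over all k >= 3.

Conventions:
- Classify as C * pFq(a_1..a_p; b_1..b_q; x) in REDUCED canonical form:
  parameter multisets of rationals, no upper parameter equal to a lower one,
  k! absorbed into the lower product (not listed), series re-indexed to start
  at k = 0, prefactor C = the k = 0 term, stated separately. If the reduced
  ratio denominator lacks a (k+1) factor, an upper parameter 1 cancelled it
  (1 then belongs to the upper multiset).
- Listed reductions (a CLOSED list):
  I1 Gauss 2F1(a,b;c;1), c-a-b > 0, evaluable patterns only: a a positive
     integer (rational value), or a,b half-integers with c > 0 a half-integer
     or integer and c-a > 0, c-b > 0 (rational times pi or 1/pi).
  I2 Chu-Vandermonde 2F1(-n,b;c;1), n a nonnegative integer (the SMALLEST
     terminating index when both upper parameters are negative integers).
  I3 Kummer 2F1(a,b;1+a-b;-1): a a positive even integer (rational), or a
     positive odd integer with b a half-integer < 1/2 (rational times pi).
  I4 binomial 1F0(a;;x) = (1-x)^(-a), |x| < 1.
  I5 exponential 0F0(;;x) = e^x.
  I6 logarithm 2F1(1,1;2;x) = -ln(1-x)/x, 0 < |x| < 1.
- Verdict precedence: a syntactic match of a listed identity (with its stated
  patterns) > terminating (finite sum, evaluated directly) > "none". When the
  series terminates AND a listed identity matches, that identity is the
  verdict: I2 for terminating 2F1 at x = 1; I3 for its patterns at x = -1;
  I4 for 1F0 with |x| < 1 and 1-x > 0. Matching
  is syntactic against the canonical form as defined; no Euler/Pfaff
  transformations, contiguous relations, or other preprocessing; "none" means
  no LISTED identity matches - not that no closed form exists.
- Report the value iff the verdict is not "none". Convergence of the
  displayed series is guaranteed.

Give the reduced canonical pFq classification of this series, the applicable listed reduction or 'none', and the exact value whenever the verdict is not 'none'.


Canonical form: C = -9/8 times 2F1 with upper {-10, -1/2}, lower {1/4}, x = 4/9. Verdict: terminating - upper -10 stops the sum at k = 10; the 11 terms are added exactly. Its exact value is -25354952462296993/3674807312721480.

First insight: with t_0 = -9/8, striking the common factor k + 2/3 reduces the term (prefactor -9/8).
Consecutive-term ratio: r(k) = (4/9) * (k-10) (k-1/2) / [(k+1/4) (k+1)] - rational in k, leading ratio (4/9); with t_0 = -9/8, classification follows.


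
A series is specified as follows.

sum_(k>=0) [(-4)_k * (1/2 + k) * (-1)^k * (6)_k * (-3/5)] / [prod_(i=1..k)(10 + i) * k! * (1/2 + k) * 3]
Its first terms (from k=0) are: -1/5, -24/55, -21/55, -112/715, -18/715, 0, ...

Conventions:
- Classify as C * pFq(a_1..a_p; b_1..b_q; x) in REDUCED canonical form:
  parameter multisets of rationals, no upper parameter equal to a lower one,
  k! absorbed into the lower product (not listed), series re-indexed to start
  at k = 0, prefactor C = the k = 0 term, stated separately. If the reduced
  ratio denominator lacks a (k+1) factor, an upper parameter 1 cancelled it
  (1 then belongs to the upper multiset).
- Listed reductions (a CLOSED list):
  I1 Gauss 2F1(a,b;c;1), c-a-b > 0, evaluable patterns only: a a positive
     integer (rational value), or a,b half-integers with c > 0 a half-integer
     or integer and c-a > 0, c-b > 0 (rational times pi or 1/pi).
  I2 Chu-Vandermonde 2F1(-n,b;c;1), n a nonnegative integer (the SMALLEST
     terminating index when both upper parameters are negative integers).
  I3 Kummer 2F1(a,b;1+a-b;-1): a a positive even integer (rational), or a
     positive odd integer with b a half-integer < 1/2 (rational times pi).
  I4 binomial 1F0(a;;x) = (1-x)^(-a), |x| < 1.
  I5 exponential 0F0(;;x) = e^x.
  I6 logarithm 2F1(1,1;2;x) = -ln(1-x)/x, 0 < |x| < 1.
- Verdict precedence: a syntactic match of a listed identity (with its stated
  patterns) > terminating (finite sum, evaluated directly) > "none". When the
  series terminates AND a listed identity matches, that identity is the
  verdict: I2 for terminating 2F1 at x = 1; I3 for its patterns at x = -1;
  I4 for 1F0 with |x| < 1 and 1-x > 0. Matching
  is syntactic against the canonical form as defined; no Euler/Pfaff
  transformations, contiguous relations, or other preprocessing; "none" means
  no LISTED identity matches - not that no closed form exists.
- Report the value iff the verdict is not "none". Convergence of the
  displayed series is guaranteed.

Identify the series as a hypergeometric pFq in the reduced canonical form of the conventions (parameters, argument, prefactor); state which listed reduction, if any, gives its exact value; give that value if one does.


Key step: from the first term -1/5: the constant factors (C = -1/5, x = -1) combine into one prefactor.
Step ratio: r(k) = (-1) * (k-4) (k+6) / [(k+11) (k+1)] ; factor over Q: parameters, x = (-1), and C = -1/5.

This is -1/5 * 2F1(-4, 6; 11; -1) in reduced canonical form. Verdict: Kummer's theorem (I3) applies (x = -1; c = 11 equals 1+a-b for upper {-4, 6}: listed pattern). Hence: -6/5.


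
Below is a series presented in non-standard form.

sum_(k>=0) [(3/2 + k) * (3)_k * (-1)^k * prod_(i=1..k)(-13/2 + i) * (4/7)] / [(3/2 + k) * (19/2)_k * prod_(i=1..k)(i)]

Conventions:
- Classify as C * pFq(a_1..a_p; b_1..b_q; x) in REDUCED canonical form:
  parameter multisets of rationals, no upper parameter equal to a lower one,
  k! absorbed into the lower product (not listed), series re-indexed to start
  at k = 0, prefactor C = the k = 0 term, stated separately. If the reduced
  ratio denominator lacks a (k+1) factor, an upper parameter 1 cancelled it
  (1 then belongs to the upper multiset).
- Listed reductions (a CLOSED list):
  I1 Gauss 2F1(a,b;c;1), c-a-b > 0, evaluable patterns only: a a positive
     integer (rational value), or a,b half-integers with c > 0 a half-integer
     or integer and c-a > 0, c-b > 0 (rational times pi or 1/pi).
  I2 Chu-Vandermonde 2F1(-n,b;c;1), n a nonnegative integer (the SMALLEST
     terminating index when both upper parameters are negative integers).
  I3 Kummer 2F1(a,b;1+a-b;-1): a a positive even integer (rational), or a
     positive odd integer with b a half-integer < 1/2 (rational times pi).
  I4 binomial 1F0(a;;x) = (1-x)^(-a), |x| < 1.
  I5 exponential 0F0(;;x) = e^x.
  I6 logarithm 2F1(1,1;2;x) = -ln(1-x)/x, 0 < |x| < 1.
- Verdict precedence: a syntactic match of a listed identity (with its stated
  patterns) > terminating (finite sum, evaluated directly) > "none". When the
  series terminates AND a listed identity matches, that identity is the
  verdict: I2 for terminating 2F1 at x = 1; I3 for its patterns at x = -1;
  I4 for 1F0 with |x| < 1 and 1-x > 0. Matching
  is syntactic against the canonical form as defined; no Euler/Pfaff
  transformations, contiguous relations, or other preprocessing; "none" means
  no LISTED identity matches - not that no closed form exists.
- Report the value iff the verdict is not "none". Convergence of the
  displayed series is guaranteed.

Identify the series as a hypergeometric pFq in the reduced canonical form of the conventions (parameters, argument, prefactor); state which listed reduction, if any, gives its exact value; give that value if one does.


With C = 4/7: the canonical form is 2F1(-11/2, 3; 19/2; -1). Verdict: Kummer (I3) matches (x = -1; c = 19/2 equals 1+a-b for upper {-11/2, 3}: listed pattern). Value: (109395/114688) * pi.

Key observation: with t_0 = 4/7, the product of the first k integers (C = 4/7, x = -1) is k!.
Term ratio: r(k) = (-1) * (k-11/2) (k+3) / [(k+19/2) (k+1)] ; factor over Q: parameters, x = (-1), and C = 4/7.


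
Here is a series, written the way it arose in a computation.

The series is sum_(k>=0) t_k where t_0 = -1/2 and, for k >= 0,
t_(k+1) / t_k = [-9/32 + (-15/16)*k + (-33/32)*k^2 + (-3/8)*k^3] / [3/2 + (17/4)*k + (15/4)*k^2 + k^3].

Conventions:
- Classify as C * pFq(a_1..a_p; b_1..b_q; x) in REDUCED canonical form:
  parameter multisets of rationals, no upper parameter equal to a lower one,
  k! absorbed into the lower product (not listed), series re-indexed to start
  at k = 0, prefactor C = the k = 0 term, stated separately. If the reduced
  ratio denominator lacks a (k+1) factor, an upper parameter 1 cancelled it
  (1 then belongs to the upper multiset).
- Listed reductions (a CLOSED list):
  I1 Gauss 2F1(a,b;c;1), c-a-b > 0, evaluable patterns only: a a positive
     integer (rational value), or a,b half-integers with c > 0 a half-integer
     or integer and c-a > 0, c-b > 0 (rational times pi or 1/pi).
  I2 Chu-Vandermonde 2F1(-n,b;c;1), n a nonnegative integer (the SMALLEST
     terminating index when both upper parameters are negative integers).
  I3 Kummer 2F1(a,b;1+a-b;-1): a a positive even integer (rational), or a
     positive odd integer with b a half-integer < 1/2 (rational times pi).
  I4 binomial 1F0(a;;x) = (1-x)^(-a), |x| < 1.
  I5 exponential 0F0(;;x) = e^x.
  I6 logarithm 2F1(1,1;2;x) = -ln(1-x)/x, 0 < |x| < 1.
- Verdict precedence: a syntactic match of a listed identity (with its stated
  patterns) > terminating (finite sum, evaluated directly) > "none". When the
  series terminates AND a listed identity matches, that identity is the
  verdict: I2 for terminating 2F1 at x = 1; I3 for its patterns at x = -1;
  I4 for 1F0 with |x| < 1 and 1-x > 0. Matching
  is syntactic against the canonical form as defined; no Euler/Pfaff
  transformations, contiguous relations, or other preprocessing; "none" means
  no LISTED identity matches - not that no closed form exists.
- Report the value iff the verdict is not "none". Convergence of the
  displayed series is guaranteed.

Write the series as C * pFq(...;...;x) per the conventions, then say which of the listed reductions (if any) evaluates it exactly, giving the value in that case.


Canonical form: C = -1/2 times 2F1 with upper {1, 1}, lower {2}, x = -3/8. Verdict: the I6 logarithm reduction fires (the logarithm: parameters (1,1;2), x = -3/8). Exact value: (-4/3) * ln(11/8).

The tell: from the first term -1/2: roots of the ratio polynomials (C = -1/2, x = -3/8) are the negated parameters.
Ratio: r(k) = (-3/8) * (k+1) (k+1) / [(k+2) (k+1)] ; factor over Q: parameters, x = (-3/8), and C = -1/2.


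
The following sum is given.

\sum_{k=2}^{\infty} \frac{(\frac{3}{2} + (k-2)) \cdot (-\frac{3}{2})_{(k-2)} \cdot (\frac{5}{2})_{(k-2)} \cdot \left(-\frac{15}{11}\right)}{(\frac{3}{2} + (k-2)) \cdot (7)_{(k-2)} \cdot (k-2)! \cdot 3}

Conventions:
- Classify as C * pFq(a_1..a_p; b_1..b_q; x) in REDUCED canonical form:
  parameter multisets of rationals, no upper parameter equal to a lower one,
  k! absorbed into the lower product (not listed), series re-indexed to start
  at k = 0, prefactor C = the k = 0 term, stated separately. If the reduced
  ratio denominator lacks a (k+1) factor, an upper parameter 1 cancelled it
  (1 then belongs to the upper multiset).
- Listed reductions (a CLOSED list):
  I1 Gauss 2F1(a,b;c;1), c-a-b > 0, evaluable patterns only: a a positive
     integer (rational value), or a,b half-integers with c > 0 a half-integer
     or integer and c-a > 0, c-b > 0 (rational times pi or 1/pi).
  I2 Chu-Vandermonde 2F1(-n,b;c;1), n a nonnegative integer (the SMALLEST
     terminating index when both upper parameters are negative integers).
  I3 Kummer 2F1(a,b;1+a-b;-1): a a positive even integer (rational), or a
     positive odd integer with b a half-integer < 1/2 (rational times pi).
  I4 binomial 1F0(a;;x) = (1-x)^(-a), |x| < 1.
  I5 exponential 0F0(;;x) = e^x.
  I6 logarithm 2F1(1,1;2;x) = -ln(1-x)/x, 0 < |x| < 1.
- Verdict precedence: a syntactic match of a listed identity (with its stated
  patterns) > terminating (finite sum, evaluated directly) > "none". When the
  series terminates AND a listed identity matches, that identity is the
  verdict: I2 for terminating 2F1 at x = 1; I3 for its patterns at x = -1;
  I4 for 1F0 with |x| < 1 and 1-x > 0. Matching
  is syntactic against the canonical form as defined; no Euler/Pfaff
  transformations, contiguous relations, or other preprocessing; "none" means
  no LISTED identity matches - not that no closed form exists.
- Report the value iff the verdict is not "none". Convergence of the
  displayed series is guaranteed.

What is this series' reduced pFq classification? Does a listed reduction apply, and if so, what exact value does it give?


The tell: from the first term -\frac{5}{11}: striking the common factor k + 3/2 reduces the term (C = -5/11, x = 1).
Term ratio: r(k) = 1 * (k-\frac{3}{2}) (k+\frac{5}{2}) / [(k+7) (k+1)] - rational in k, leading ratio 1; with t_0 = -\frac{5}{11}, classification follows.

Canonical form: C = -\frac{5}{11} times 2F1 with upper {-\frac{3}{2}, \frac{5}{2}}, lower {7}, x = 1. Verdict: this is Gauss's theorem I1 (half-integer case) (x = 1; upper {-\frac{3}{2}, \frac{5}{2}} half-integers, c = 7 in the evaluable pattern). Sum: \left(-\frac{524288}{693693}\right) / \pi.


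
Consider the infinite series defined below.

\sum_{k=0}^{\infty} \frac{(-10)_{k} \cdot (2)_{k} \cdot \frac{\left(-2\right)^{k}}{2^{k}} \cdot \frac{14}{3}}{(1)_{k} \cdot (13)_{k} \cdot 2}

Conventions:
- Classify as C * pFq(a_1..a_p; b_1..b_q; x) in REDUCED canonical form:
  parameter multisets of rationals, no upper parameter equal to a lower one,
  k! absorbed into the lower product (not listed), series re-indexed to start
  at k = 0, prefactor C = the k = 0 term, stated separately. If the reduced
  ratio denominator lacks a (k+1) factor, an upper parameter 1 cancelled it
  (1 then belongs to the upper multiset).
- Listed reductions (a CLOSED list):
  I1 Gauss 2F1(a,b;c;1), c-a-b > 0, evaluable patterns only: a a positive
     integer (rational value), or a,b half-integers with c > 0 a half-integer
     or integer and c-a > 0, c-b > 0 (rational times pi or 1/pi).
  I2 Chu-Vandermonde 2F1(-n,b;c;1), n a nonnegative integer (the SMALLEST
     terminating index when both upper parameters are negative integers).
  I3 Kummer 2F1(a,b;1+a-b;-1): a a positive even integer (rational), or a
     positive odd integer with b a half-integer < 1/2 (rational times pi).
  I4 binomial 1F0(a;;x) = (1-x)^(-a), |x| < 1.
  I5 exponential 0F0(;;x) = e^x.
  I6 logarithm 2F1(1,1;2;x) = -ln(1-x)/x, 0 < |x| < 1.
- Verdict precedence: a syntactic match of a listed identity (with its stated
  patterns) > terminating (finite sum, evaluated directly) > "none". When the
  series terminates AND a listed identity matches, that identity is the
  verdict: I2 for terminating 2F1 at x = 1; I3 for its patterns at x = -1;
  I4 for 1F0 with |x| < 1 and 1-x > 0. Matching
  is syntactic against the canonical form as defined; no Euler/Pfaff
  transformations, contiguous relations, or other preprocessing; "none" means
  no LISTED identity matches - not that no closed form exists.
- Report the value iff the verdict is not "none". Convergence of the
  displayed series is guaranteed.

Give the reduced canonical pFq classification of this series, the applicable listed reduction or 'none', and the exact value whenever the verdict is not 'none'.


The series (x = -1) is 2F1: upper {-10, 2}, lower {13}, prefactor \frac{7}{3}. Verdict (x = -1): Kummer's theorem (I3) applies (x = -1; c = 13 equals 1+a-b for upper {-10, 2}: listed pattern). Sum: 14.

The tell: t_0 = \frac{7}{3} here, and the two k-th powers (C = 7/3) combine into one argument.
Ratio: r(k) = -1 * (k-10) (k+2) / [(k+13) (k+1)] - rational in k. x = -1; t_0 = \frac{7}{3}; negate the roots.


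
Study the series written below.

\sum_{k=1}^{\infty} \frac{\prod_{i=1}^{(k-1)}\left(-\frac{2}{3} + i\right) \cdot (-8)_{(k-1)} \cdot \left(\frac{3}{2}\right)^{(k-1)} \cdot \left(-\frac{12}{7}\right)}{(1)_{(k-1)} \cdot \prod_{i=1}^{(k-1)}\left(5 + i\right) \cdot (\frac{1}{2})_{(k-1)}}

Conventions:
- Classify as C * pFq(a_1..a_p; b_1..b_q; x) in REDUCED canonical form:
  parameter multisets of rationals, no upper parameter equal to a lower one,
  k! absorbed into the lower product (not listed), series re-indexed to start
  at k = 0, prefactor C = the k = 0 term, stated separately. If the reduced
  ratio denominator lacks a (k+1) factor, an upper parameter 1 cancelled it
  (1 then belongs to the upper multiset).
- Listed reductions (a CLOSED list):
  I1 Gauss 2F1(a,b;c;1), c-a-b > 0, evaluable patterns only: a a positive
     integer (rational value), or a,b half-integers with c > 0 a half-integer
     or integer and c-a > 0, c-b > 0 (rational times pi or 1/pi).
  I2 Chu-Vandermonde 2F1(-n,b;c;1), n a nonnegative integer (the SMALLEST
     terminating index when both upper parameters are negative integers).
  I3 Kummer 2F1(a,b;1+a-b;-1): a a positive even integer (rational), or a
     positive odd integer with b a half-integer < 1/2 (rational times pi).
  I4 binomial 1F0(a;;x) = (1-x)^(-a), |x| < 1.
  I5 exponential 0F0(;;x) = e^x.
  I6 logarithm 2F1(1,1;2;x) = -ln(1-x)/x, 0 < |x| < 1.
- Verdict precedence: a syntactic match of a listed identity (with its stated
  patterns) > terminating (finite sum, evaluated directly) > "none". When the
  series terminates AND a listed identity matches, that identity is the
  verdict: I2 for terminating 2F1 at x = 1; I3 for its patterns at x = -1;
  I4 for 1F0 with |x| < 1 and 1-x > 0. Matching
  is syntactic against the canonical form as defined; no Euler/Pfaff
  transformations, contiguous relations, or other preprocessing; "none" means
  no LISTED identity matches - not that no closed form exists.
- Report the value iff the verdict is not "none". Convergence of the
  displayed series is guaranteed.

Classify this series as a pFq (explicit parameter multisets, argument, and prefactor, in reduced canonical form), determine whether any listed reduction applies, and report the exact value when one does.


With C = -\frac{12}{7}: the canonical form is 2F2(-8, \frac{1}{3}; \frac{1}{2}, 6; \frac{3}{2}). Verdict: terminating - the sum ends at index 8 because -8 is a negative integer; exact evaluation follows. Exact value: -\frac{2163648352}{4214184975}.

Structural cue: t_0 being -\frac{12}{7}, the lower running product (C = -12/7, x = 3/2) is a rising factorial.
Step ratio: r(k) = \frac{3}{2} * (k-8) (k+\frac{1}{3}) / [(k+\frac{1}{2}) (k+6) (k+1)] - rational; roots negated = parameters, x = \frac{3}{2}, C = -\frac{12}{7}.


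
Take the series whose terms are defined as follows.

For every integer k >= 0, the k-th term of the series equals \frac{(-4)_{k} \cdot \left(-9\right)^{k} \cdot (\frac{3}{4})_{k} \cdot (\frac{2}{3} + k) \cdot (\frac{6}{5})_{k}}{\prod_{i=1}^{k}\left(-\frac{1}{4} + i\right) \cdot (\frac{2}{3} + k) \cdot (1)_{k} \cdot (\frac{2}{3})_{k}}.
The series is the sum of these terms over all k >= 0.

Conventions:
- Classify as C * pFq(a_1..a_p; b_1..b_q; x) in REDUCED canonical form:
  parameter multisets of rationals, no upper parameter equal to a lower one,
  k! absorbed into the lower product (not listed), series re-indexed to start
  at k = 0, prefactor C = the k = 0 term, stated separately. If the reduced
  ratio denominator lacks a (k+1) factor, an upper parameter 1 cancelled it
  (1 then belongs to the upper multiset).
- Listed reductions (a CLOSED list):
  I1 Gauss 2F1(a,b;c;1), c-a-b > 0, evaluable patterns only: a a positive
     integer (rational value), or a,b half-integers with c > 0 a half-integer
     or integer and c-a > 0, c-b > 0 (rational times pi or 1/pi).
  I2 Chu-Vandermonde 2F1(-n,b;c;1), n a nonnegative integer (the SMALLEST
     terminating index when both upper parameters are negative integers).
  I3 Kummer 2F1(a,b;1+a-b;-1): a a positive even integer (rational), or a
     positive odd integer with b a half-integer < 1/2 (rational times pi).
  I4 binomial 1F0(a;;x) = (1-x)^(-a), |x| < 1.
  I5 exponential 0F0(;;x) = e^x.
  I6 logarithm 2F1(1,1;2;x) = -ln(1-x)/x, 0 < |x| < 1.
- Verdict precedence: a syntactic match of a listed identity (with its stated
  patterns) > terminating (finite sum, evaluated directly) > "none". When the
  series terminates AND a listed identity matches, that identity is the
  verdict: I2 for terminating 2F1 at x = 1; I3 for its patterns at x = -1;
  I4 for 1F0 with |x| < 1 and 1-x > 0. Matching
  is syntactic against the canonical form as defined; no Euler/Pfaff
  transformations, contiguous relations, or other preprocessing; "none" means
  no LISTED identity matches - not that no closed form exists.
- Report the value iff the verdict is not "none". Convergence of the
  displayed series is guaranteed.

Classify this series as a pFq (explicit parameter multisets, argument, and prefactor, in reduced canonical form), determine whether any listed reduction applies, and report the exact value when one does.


Prefactor 1, argument -9: 2F1 with upper {-4, \frac{6}{5}} over lower {\frac{2}{3}}. Verdict: terminating at k = 4: the factor (-4)_k kills every later term; summing the 5 survivors is exact. Its exact value is \frac{96757301}{3125}.

Structural cue: from the first term 1: the parameter 3/4 appears in both the upper and lower lists and cancels (alongside the other common factor).
Step ratio: r(k) = -9 * (k-4) (k+\frac{6}{5}) / [(k+\frac{2}{3}) (k+1)] - poly over poly, x = -9 from leading terms; C = 1 at k = 0.


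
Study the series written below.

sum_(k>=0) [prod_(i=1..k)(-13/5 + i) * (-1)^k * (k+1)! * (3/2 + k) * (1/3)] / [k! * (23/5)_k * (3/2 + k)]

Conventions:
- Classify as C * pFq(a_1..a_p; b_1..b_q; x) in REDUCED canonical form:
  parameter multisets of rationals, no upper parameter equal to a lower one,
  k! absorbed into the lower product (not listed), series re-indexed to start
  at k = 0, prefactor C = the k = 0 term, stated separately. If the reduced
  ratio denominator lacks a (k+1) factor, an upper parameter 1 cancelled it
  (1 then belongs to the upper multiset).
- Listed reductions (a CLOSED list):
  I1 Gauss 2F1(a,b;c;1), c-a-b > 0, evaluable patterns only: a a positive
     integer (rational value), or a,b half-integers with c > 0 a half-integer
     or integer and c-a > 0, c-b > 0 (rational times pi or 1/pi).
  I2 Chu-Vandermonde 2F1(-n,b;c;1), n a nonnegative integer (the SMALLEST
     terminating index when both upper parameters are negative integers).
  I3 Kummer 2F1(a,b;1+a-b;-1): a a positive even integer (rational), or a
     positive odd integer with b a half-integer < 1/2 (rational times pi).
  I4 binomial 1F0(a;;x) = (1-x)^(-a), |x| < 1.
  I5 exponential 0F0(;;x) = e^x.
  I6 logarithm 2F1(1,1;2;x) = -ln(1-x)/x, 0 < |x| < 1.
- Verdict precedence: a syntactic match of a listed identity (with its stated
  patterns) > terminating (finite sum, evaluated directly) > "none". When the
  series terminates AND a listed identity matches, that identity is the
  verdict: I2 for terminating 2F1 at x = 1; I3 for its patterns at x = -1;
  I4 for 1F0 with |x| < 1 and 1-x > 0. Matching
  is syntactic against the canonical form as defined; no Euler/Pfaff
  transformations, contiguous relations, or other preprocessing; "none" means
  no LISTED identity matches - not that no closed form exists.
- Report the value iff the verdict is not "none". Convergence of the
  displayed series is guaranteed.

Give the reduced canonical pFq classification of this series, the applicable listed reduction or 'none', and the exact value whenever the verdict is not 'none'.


Prefactor 1/3, argument -1: 2F1 with upper {-8/5, 2} over lower {23/5}. Verdict (x = -1): the Kummer evaluation I3 applies (x = -1; c = 23/5 equals 1+a-b for upper {-8/5, 2}: listed pattern). Hence: 3/5.

Structural cue: t_0 = 1/3 here, and k + 3/2 divides numerator and denominator alike; prefactor 1/3 after cancelling.
Term ratio: r(k) = (-1) * (k-8/5) (k+2) / [(k+23/5) (k+1)] ; factor over Q: parameters, x = (-1), and C = 1/3.
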